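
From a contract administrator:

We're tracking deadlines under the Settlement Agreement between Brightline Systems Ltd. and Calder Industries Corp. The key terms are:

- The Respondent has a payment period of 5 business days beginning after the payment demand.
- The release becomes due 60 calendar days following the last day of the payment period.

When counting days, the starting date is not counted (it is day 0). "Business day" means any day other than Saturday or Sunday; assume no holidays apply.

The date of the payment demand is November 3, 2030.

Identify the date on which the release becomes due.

January 7, 2031

From Sunday, November 3, 2030, 5 business days (Nov 4, Nov 5, Nov 6, Nov 7, Nov 8, skipping weekends) brings us to Friday, November 8, 2030, which is the last day of the payment period.
The date on which the release becomes due: 60 calendar days after November 8, 2030 is January 7, 2031.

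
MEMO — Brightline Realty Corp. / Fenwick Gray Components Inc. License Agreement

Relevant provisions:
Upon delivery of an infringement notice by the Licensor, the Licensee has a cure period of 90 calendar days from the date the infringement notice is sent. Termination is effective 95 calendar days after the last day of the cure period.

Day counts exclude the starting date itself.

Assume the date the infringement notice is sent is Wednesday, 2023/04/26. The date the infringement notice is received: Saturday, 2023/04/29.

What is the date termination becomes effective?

Adding 90 calendar days to 2023/04/26 gives 2023/07/25, which is the last day of the cure period.
The date termination becomes effective: 2023/07/25 + 95 days = 2023/10/28.

2023/10/28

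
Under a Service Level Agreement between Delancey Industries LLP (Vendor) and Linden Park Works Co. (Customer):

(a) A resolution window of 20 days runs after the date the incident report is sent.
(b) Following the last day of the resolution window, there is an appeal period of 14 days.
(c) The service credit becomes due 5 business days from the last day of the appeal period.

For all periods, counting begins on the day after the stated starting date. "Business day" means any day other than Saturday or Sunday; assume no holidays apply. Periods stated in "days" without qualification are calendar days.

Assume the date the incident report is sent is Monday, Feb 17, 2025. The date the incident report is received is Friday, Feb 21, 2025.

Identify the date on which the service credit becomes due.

Adding 20 calendar days to Feb 17, 2025 gives Mar 9, 2025, which is the last day of the resolution window.
The last day of the appeal period: Mar 9, 2025 + 14 days = Mar 23, 2025.
The date on which the service credit becomes due: counting 5 business days from Sunday, Mar 23, 2025 (Mar 24, Mar 25, Mar 26, Mar 27, Mar 28, skipping weekends) reaches Friday, Mar 28, 2025.

Mar 28, 2025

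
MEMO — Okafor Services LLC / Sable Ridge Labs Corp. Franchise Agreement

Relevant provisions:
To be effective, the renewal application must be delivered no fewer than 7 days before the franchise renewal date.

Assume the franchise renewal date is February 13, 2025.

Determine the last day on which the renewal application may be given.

February 6, 2025

Counting back 7 calendar days from February 13, 2025 gives February 6, 2025.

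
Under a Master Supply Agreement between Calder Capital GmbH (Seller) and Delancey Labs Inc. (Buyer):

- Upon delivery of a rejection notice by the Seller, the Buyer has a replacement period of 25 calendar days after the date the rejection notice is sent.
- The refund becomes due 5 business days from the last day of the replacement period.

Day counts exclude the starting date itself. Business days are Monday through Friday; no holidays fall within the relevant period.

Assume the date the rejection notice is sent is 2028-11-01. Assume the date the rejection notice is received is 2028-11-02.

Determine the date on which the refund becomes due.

2028-12-01

The last day of the replacement period: 25 calendar days after 2028-11-01 is 2028-11-26.
From Sunday, 2028-11-26, 5 business days (Nov 27, Nov 28, Nov 29, Nov 30, Dec 1, skipping weekends) brings us to Friday, 2028-12-01, which is the date on which the refund becomes due.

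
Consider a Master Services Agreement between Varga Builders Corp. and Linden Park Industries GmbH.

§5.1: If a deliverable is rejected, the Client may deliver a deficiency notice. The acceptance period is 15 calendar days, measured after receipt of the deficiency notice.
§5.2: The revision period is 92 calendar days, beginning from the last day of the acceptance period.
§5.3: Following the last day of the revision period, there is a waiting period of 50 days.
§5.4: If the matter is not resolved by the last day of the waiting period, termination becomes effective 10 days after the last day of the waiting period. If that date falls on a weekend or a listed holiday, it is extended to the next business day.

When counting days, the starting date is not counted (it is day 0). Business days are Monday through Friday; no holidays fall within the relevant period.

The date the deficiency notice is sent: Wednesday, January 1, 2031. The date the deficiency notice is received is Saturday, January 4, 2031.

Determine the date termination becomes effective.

Adding 15 calendar days to January 4, 2031 gives January 19, 2031, which is the last day of the acceptance period.
The last day of the revision period: 92 calendar days after January 19, 2031 is April 21, 2031.
The last day of the waiting period: April 21, 2031 + 50 days = June 10, 2031.
Adding 10 calendar days to June 10, 2031 gives June 20, 2031, which is the date termination becomes effective. June 20, 2031 is a Friday, so no roll-forward applies.

June 20, 2031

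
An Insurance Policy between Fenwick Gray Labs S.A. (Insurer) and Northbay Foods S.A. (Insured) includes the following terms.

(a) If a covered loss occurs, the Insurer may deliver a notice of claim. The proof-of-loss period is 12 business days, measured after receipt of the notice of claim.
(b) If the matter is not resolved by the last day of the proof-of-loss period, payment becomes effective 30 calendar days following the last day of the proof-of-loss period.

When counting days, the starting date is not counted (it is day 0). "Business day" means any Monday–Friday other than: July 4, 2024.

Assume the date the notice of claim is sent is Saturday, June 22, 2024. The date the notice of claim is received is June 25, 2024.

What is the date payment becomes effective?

From Tuesday, June 25, 2024, 12 business days (Jun 26, Jun 27, Jun 28, Jul 1, …, Jul 10, Jul 11, Jul 12, skipping weekends and the listed holiday on Jul 4) brings us to Friday, July 12, 2024, which is the last day of the proof-of-loss period.
Adding 30 calendar days to July 12, 2024 gives August 11, 2024, which is the date payment becomes effective.

August 11, 2024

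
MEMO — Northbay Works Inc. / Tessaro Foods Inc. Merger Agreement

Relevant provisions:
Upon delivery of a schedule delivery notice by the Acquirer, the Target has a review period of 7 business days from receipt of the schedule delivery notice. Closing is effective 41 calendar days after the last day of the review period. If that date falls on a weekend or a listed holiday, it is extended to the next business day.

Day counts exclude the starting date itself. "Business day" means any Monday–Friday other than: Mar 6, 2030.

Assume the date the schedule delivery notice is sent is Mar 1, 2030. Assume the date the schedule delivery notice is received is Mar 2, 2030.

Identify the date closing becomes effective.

Apr 23, 2030

From Saturday, Mar 2, 2030, 7 business days (Mar 4, Mar 5, Mar 7, Mar 8, Mar 11, Mar 12, Mar 13, skipping weekends and the listed holiday on Mar 6) brings us to Wednesday, Mar 13, 2030, which is the last day of the review period.
The date closing becomes effective: Mar 13, 2030 + 41 days = Apr 23, 2030. Apr 23, 2030 is a Tuesday and is not a listed holiday, so no roll-forward applies.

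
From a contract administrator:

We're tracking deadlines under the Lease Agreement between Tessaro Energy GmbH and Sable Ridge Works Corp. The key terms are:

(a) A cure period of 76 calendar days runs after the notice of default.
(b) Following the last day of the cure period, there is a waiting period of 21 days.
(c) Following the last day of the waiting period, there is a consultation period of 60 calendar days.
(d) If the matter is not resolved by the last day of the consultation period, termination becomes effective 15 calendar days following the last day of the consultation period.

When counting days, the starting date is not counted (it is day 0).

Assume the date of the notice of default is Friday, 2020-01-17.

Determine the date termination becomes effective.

The last day of the cure period: 76 calendar days after 2020-01-17 is 2020-04-02.
The last day of the waiting period: 2020-04-02 + 21 days = 2020-04-23.
Adding 60 calendar days to 2020-04-23 gives 2020-06-22, which is the last day of the consultation period.
Adding 15 calendar days to 2020-06-22 gives 2020-07-07, which is the date termination becomes effective.

2020-07-07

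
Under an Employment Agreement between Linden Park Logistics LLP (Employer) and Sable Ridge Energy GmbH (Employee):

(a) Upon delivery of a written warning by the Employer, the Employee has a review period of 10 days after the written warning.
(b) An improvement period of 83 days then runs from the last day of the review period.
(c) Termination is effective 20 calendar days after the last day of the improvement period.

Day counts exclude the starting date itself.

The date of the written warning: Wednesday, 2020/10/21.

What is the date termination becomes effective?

Adding 10 calendar days to 2020/10/21 gives 2020/10/31, which is the last day of the review period.
The last day of the improvement period: 2020/10/31 + 83 days = 2021/01/22.
The date termination becomes effective: 2021/01/22 + 20 days = 2021/02/11.

2021/02/11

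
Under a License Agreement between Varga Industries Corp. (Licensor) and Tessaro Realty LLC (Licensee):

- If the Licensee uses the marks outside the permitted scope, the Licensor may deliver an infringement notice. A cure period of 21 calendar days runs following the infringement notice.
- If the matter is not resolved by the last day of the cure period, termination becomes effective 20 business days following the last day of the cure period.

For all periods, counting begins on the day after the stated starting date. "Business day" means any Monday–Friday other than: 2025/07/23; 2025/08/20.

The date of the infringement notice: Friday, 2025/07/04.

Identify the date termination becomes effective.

2025/08/25

The last day of the cure period: 21 calendar days after 2025/07/04 is 2025/07/25.
The date termination becomes effective: 20 business days after Friday, 2025/07/25, skipping weekends and the listed holiday on Aug 20 — Jul 28, Jul 29, Jul 30, Jul 31, …, Aug 21, Aug 22, Aug 25 — lands on Monday, 2025/08/25.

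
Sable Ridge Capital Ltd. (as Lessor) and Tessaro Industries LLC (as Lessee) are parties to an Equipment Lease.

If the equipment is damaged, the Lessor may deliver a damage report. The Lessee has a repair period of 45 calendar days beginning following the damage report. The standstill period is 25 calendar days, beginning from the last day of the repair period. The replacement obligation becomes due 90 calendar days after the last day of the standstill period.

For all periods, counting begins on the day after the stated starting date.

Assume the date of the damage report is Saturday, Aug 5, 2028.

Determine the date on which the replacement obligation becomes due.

The last day of the repair period: Aug 5, 2028 + 45 days = Sep 19, 2028.
The last day of the standstill period: 25 calendar days after Sep 19, 2028 is Oct 14, 2028.
Adding 90 calendar days to Oct 14, 2028 gives Jan 12, 2029, which is the date on which the replacement obligation becomes due.

Jan 12, 2029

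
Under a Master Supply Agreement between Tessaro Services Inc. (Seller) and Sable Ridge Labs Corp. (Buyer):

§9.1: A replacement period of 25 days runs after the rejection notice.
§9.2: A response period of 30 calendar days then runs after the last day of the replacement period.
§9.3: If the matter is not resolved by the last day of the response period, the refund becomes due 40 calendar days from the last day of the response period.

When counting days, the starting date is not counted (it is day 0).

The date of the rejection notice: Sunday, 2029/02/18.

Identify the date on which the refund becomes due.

2029/05/24

The last day of the replacement period: 25 calendar days after 2029/02/18 is 2029/03/15.
The last day of the response period: 30 calendar days after 2029/03/15 is 2029/04/14.
The date on which the refund becomes due: 2029/04/14 + 40 days = 2029/05/24.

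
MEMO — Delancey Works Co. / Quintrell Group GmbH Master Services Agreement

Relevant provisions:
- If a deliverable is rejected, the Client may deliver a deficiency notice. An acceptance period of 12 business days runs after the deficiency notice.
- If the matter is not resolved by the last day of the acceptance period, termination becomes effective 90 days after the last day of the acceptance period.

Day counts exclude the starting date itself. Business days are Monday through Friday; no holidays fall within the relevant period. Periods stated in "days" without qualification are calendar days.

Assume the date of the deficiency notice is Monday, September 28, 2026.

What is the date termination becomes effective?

The last day of the acceptance period: 12 business days after Monday, September 28, 2026, skipping weekends — Sep 29, Sep 30, Oct 1, Oct 2, …, Oct 12, Oct 13, Oct 14 — lands on Wednesday, October 14, 2026.
Adding 90 calendar days to October 14, 2026 gives January 12, 2027, which is the date termination becomes effective.

January 12, 2027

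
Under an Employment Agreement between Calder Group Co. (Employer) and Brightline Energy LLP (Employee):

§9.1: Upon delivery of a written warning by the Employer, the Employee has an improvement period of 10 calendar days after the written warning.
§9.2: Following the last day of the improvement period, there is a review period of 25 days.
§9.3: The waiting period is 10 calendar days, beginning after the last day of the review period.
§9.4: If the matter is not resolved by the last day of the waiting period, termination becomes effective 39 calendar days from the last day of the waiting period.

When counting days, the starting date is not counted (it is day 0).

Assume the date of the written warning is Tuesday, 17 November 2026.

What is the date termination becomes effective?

9 February 2027

Adding 10 calendar days to 17 November 2026 gives 27 November 2026, which is the last day of the improvement period.
Adding 25 calendar days to 27 November 2026 gives 22 December 2026, which is the last day of the review period.
Adding 10 calendar days to 22 December 2026 gives 1 January 2027, which is the last day of the waiting period.
Adding 39 calendar days to 1 January 2027 gives 9 February 2027, which is the date termination becomes effective.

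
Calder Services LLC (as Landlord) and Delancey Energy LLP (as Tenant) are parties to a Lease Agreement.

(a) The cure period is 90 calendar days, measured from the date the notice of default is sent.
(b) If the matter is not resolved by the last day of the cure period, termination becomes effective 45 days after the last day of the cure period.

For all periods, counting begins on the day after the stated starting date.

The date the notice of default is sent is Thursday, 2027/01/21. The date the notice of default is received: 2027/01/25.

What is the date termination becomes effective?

2027/06/05

The last day of the cure period: 2027/01/21 + 90 days = 2027/04/21.
The date termination becomes effective: 2027/04/21 + 45 days = 2027/06/05.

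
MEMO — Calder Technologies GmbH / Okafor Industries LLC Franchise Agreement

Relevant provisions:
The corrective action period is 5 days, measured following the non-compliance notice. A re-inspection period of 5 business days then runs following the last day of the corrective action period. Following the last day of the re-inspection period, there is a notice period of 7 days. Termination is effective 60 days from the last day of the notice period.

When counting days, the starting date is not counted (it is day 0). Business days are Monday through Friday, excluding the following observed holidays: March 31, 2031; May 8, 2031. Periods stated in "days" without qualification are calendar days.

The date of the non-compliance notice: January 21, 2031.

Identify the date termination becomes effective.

April 8, 2031

Adding 5 calendar days to January 21, 2031 gives January 26, 2031, which is the last day of the corrective action period.
The last day of the re-inspection period: counting 5 business days from Sunday, January 26, 2031 (Jan 27, Jan 28, Jan 29, Jan 30, Jan 31, skipping weekends) reaches Friday, January 31, 2031.
Adding 7 calendar days to January 31, 2031 gives February 7, 2031, which is the last day of the notice period.
The date termination becomes effective: 60 calendar days after February 7, 2031 is April 8, 2031.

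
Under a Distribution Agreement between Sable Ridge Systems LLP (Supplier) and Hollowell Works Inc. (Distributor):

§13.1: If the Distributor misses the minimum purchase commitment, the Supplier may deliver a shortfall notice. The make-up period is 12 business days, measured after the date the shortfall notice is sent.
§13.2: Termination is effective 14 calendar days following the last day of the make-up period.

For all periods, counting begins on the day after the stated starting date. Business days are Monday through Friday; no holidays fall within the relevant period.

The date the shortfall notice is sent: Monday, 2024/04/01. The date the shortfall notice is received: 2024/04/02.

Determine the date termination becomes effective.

From Monday, 2024/04/01, 12 business days (Apr 2, Apr 3, Apr 4, Apr 5, …, Apr 15, Apr 16, Apr 17, skipping weekends) brings us to Wednesday, 2024/04/17, which is the last day of the make-up period.
The date termination becomes effective: 2024/04/17 + 14 days = 2024/05/01.

2024/05/01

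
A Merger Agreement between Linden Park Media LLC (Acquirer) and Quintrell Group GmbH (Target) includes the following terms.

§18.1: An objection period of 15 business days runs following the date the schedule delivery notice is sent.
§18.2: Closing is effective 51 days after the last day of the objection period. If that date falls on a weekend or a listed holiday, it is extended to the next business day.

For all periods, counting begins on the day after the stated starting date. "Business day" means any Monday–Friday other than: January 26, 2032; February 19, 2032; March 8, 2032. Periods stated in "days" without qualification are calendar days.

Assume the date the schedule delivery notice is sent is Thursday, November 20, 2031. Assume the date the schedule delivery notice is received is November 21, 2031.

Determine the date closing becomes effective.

The last day of the objection period: 15 business days after Thursday, November 20, 2031, skipping weekends — Nov 21, Nov 24, Nov 25, Nov 26, …, Dec 9, Dec 10, Dec 11 — lands on Thursday, December 11, 2031.
The date closing becomes effective: 51 calendar days after December 11, 2031 is January 31, 2032. That falls on a Saturday, so it rolls to the next business day, Monday, February 2, 2032.

February 2, 2032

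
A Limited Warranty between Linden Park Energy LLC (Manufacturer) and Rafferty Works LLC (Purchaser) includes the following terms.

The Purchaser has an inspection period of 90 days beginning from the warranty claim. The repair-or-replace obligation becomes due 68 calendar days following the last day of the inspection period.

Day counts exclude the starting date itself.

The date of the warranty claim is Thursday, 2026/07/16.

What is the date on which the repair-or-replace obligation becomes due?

Adding 90 calendar days to 2026/07/16 gives 2026/10/14, which is the last day of the inspection period.
The date on which the repair-or-replace obligation becomes due: 68 calendar days after 2026/10/14 is 2026/12/21.

2026/12/21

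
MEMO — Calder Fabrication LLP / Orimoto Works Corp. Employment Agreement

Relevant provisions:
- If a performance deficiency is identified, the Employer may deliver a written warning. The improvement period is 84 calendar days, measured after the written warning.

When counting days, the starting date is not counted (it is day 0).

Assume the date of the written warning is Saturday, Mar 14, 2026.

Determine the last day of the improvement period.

Jun 6, 2026

The last day of the improvement period: Mar 14, 2026 + 84 days = Jun 6, 2026.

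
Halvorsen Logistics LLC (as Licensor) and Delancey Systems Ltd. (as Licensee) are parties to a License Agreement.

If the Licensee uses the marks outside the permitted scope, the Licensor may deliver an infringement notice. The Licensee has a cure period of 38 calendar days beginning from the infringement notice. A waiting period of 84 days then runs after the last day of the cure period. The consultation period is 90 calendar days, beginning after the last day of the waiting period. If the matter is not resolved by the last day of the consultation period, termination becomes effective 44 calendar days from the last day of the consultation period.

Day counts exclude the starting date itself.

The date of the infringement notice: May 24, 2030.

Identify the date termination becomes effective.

Adding 38 calendar days to May 24, 2030 gives July 1, 2030, which is the last day of the cure period.
Adding 84 calendar days to July 1, 2030 gives September 23, 2030, which is the last day of the waiting period.
Adding 90 calendar days to September 23, 2030 gives December 22, 2030, which is the last day of the consultation period.
The date termination becomes effective: 44 calendar days after December 22, 2030 is February 4, 2031.

February 4, 2031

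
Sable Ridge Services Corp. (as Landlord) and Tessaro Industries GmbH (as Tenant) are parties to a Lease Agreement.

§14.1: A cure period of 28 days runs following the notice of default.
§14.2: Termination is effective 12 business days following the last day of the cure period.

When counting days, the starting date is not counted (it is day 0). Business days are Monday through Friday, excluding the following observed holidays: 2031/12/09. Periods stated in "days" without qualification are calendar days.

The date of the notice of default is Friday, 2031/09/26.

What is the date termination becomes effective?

2031/11/11

The last day of the cure period: 2031/09/26 + 28 days = 2031/10/24.
The date termination becomes effective: counting 12 business days from Friday, 2031/10/24 (Oct 27, Oct 28, Oct 29, Oct 30, …, Nov 7, Nov 10, Nov 11, skipping weekends) reaches Tuesday, 2031/11/11.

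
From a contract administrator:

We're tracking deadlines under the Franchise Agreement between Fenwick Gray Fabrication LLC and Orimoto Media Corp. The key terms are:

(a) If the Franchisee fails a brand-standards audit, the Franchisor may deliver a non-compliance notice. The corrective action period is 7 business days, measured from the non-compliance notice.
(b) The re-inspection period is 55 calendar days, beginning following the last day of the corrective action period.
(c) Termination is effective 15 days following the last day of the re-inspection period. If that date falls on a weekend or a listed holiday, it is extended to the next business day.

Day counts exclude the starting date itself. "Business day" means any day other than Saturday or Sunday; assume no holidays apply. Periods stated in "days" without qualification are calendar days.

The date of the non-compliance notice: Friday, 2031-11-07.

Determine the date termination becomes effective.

The last day of the corrective action period: 7 business days after Friday, 2031-11-07, skipping weekends — Nov 10, Nov 11, Nov 12, Nov 13, Nov 14, Nov 17, Nov 18 — lands on Tuesday, 2031-11-18.
The last day of the re-inspection period: 55 calendar days after 2031-11-18 is 2032-01-12.
The date termination becomes effective: 2032-01-12 + 15 days = 2032-01-27. 2032-01-27 is a Tuesday, so no roll-forward applies.

2032-01-27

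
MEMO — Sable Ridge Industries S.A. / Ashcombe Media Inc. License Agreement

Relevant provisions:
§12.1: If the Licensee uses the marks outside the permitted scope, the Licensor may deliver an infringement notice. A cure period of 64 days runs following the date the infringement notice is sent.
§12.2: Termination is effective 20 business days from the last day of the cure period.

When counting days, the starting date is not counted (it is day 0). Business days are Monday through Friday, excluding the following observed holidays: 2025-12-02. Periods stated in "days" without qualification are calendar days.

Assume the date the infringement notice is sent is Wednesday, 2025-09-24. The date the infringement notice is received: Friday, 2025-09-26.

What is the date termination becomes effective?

Adding 64 calendar days to 2025-09-24 gives 2025-11-27, which is the last day of the cure period.
The date termination becomes effective: counting 20 business days from Thursday, 2025-11-27 (Nov 28, Dec 1, Dec 3, Dec 4, …, Dec 24, Dec 25, Dec 26, skipping weekends and the listed holiday on Dec 2) reaches Friday, 2025-12-26.

2025-12-26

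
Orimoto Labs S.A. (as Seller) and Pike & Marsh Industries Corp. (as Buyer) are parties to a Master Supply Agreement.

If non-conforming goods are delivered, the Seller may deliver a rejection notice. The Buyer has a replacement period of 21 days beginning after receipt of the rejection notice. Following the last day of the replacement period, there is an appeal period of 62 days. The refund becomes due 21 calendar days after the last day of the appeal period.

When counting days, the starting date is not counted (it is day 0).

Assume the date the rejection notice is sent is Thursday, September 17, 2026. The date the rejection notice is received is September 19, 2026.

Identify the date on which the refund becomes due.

January 1, 2027

Adding 21 calendar days to September 19, 2026 gives October 10, 2026, which is the last day of the replacement period.
The last day of the appeal period: 62 calendar days after October 10, 2026 is December 11, 2026.
The date on which the refund becomes due: December 11, 2026 + 21 days = January 1, 2027.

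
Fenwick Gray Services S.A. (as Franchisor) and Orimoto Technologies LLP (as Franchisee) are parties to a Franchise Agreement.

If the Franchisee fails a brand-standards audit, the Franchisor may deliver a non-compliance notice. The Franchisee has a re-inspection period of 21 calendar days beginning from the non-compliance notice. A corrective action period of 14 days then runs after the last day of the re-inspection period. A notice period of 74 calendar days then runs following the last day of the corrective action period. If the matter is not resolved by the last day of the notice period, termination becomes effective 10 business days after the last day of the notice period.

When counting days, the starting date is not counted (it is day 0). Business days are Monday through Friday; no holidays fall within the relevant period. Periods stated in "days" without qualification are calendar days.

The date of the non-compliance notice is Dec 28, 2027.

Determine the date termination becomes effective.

Adding 21 calendar days to Dec 28, 2027 gives Jan 18, 2028, which is the last day of the re-inspection period.
Adding 14 calendar days to Jan 18, 2028 gives Feb 1, 2028, which is the last day of the corrective action period.
The last day of the notice period: 74 calendar days after Feb 1, 2028 is Apr 15, 2028.
The date termination becomes effective: 10 business days after Saturday, Apr 15, 2028, skipping weekends — Apr 17, Apr 18, Apr 19, Apr 20, Apr 21, Apr 24, Apr 25, Apr 26, Apr 27, Apr 28 — lands on Friday, Apr 28, 2028.

Apr 28, 2028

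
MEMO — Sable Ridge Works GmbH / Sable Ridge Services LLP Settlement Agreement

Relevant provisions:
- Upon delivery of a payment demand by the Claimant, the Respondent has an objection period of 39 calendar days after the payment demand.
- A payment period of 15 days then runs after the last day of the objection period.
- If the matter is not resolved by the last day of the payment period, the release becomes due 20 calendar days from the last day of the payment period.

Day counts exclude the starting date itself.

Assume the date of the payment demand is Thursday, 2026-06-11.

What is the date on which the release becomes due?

2026-08-24

Adding 39 calendar days to 2026-06-11 gives 2026-07-20, which is the last day of the objection period.
The last day of the payment period: 15 calendar days after 2026-07-20 is 2026-08-04.
The date on which the release becomes due: 2026-08-04 + 20 days = 2026-08-24.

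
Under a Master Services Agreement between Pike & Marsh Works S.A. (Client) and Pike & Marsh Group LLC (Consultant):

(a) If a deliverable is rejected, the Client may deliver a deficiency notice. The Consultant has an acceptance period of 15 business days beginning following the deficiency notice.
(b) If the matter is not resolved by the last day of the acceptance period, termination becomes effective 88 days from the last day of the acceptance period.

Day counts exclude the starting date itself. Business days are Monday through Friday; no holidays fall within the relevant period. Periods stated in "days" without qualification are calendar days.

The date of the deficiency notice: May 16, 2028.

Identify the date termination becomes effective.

From Tuesday, May 16, 2028, 15 business days (May 17, May 18, May 19, May 22, …, Jun 2, Jun 5, Jun 6, skipping weekends) brings us to Tuesday, June 6, 2028, which is the last day of the acceptance period.
The date termination becomes effective: 88 calendar days after June 6, 2028 is September 2, 2028.

September 2, 2028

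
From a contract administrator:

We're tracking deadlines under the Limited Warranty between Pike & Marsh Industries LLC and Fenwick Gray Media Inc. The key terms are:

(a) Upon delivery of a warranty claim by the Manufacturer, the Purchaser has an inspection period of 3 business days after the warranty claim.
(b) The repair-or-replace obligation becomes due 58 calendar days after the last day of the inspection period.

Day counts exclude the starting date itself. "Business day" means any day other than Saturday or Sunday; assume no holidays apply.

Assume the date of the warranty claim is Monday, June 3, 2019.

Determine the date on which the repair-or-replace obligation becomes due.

August 3, 2019

The last day of the inspection period: 3 business days after Monday, June 3, 2019, skipping weekends — Jun 4, Jun 5, Jun 6 — lands on Thursday, June 6, 2019.
Adding 58 calendar days to June 6, 2019 gives August 3, 2019, which is the date on which the repair-or-replace obligation becomes due.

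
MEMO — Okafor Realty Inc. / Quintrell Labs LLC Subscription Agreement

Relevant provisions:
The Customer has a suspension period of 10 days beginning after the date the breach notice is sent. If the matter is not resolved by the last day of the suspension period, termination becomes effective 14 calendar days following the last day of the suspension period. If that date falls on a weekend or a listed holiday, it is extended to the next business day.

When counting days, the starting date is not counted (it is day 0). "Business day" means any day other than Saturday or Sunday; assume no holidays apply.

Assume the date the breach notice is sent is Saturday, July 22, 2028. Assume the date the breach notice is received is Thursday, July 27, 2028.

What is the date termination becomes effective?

August 15, 2028

The last day of the suspension period: July 22, 2028 + 10 days = August 1, 2028.
The date termination becomes effective: 14 calendar days after August 1, 2028 is August 15, 2028. August 15, 2028 is a Tuesday, so no roll-forward applies.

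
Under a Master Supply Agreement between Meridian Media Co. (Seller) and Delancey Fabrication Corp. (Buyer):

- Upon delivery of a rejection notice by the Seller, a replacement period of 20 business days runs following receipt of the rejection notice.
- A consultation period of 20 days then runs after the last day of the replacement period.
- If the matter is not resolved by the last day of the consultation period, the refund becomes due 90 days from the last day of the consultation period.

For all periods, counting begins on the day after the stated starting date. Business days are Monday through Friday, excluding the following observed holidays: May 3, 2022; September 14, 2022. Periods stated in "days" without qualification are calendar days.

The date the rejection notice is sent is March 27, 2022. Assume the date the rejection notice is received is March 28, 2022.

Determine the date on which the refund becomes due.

The last day of the replacement period: 20 business days after Monday, March 28, 2022, skipping weekends — Mar 29, Mar 30, Mar 31, Apr 1, …, Apr 21, Apr 22, Apr 25 — lands on Monday, April 25, 2022.
The last day of the consultation period: 20 calendar days after April 25, 2022 is May 15, 2022.
The date on which the refund becomes due: 90 calendar days after May 15, 2022 is August 13, 2022.

August 13, 2022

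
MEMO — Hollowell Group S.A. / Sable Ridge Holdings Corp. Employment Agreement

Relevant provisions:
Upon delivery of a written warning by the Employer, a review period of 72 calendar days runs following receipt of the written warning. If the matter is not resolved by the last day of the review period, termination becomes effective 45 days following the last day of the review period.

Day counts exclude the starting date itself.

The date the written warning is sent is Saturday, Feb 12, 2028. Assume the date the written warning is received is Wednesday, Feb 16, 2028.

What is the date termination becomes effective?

The last day of the review period: Feb 16, 2028 + 72 days = Apr 28, 2028.
The date termination becomes effective: Apr 28, 2028 + 45 days = Jun 12, 2028.

Jun 12, 2028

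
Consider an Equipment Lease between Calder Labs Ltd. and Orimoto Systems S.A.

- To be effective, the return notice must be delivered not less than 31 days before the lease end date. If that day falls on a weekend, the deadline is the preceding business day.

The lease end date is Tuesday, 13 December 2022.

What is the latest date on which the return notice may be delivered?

11 November 2022

13 December 2022 minus 31 days is 12 November 2022. That is a Saturday, so the deadline moves back to Friday, 11 November 2022.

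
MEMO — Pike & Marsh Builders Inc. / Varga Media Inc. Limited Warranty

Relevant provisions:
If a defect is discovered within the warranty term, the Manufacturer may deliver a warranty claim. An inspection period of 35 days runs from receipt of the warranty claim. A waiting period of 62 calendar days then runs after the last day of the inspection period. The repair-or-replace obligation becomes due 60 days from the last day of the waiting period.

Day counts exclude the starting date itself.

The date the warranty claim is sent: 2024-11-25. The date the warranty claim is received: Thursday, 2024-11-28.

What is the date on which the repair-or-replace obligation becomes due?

The last day of the inspection period: 2024-11-28 + 35 days = 2025-01-02.
Adding 62 calendar days to 2025-01-02 gives 2025-03-05, which is the last day of the waiting period.
The date on which the repair-or-replace obligation becomes due: 2025-03-05 + 60 days = 2025-05-04.

2025-05-04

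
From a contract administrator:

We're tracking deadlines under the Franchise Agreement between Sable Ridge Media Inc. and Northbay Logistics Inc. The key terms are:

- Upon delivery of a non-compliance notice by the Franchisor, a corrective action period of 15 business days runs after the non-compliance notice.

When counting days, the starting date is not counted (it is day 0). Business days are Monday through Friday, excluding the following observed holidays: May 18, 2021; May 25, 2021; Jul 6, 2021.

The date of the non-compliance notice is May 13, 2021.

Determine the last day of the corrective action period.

The last day of the corrective action period: 15 business days after Thursday, May 13, 2021, skipping weekends and the listed holidays on May 18, May 25 — May 14, May 17, May 19, May 20, …, Jun 3, Jun 4, Jun 7 — lands on Monday, Jun 7, 2021.

Jun 7, 2021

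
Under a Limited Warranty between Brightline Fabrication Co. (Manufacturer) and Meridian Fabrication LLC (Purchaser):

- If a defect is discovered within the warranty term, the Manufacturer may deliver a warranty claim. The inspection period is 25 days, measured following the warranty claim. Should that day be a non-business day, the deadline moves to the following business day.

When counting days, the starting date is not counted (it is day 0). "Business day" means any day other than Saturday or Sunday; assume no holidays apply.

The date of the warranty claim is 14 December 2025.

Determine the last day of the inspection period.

8 January 2026

The last day of the inspection period: 14 December 2025 + 25 days = 8 January 2026. 8 January 2026 is a Thursday, so no roll-forward applies.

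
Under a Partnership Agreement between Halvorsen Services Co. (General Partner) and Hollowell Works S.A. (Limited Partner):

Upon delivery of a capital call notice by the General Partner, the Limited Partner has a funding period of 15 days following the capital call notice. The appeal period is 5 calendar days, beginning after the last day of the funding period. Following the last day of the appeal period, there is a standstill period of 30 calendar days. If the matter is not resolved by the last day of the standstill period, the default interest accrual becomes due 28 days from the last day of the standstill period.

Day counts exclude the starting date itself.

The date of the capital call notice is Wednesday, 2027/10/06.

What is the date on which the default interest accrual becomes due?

2027/12/23

The last day of the funding period: 15 calendar days after 2027/10/06 is 2027/10/21.
The last day of the appeal period: 5 calendar days after 2027/10/21 is 2027/10/26.
The last day of the standstill period: 2027/10/26 + 30 days = 2027/11/25.
Adding 28 calendar days to 2027/11/25 gives 2027/12/23, which is the date on which the default interest accrual becomes due.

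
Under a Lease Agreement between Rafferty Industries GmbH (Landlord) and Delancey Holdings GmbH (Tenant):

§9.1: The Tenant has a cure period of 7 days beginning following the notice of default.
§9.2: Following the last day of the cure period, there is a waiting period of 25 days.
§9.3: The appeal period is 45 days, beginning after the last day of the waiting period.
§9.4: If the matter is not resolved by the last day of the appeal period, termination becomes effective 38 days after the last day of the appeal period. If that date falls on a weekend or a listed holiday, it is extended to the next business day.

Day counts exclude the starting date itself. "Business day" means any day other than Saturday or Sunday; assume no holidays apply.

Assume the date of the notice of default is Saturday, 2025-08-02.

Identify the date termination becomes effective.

The last day of the cure period: 2025-08-02 + 7 days = 2025-08-09.
The last day of the waiting period: 2025-08-09 + 25 days = 2025-09-03.
Adding 45 calendar days to 2025-09-03 gives 2025-10-18, which is the last day of the appeal period.
The date termination becomes effective: 2025-10-18 + 38 days = 2025-11-25. 2025-11-25 is a Tuesday, so no roll-forward applies.

2025-11-25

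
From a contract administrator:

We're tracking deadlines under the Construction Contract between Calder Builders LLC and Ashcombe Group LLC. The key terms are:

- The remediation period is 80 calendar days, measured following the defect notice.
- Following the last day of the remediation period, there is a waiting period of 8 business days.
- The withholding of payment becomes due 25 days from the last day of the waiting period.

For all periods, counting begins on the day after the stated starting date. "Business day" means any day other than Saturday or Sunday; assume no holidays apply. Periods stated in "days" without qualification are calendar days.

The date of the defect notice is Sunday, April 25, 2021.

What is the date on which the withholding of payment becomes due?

The last day of the remediation period: April 25, 2021 + 80 days = July 14, 2021.
The last day of the waiting period: 8 business days after Wednesday, July 14, 2021, skipping weekends — Jul 15, Jul 16, Jul 19, Jul 20, Jul 21, Jul 22, Jul 23, Jul 26 — lands on Monday, July 26, 2021.
The date on which the withholding of payment becomes due: 25 calendar days after July 26, 2021 is August 20, 2021.

August 20, 2021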